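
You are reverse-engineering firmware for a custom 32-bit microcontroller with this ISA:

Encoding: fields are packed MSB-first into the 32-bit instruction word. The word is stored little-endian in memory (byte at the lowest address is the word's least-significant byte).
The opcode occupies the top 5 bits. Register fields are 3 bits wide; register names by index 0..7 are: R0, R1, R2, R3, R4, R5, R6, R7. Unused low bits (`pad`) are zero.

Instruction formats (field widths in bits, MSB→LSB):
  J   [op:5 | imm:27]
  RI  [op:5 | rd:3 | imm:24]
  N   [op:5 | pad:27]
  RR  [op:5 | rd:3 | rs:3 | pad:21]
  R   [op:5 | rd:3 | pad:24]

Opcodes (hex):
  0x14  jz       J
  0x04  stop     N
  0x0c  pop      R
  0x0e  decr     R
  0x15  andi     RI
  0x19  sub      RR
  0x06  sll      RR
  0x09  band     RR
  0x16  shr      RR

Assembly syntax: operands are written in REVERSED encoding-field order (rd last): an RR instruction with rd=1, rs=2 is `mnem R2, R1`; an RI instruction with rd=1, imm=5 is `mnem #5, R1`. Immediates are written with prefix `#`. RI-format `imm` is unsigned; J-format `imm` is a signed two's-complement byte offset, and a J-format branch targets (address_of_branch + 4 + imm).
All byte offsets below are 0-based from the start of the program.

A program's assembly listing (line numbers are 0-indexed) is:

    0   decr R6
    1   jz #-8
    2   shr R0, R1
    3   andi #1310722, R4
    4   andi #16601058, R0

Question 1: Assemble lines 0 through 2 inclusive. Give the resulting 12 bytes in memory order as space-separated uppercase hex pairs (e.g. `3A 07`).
L0: decr op=0xe:5|rd=6:3|pad=0:24 ⇒ 0x76000000 ⇒ little 00 00 00 76
L1: jz op=0x14:5|imm=-8:27 ⇒ 0xa7fffff8 ⇒ little f8 ff ff a7
L2: shr op=0x16:5|rd=1:3|rs=0:3|pad=0:21 ⇒ 0xb1000000 ⇒ little 00 00 00 b1

00 00 00 76 F8 FF FF A7 00 00 00 B1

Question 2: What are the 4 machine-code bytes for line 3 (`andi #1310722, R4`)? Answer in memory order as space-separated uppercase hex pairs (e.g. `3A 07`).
3. andi fields op=0x15:5|rd=4:3|imm=1310722:24 → word ac140002h → 02 00 14 ac

02 00 14 AC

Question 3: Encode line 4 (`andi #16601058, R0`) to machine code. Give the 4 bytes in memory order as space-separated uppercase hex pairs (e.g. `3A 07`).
L4: andi op=0x15:5|rd=0:3|imm=16601058:24 ⇒ 0xa8fd4fe2 ⇒ little e2 4f fd a8

E2 4F FD A8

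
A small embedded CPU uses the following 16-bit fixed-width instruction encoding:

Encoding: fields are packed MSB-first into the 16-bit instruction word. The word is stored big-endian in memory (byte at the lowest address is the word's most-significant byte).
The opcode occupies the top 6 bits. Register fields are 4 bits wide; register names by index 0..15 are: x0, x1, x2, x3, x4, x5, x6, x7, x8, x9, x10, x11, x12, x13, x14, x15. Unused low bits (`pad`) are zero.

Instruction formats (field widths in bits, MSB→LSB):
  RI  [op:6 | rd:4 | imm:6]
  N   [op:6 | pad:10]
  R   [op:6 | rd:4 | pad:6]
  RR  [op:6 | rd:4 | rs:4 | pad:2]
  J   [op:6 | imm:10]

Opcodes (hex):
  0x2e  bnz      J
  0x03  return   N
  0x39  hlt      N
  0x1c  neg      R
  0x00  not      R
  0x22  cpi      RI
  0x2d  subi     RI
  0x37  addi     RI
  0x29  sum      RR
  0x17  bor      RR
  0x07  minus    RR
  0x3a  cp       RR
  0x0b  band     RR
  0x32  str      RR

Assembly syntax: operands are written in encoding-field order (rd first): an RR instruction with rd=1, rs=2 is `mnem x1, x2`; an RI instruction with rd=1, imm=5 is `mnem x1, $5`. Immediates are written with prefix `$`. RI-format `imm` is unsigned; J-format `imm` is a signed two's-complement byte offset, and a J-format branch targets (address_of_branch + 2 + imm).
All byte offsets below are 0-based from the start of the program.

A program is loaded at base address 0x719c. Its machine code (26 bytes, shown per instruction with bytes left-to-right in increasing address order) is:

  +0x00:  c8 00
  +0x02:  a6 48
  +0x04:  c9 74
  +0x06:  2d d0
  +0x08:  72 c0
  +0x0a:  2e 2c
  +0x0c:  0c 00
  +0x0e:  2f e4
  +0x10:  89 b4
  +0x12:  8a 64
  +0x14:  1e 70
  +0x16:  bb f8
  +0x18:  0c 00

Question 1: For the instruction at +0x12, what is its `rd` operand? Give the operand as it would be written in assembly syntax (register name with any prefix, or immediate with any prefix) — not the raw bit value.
off 0x12: read 8a 64 as big → 0x8a64
  op=0x8a64>>10=0x22 ⇒ cpi (RI)
  [9:6] rd=9 = x9
  [5:0] imm=36 = $36

x9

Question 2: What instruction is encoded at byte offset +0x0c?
return

@+0c  big-endian(0c 00) = 0x0c00
  op=0x0c00>>10=0x3 ⇒ return (N)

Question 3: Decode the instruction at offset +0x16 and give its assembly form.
@+16  big-endian(bb f8) = 0xbbf8
  op=0xbbf8>>10=0x2e ⇒ bnz (J)
  [9:0] imm=1016 (s10→-8) = $-8

bnz $-8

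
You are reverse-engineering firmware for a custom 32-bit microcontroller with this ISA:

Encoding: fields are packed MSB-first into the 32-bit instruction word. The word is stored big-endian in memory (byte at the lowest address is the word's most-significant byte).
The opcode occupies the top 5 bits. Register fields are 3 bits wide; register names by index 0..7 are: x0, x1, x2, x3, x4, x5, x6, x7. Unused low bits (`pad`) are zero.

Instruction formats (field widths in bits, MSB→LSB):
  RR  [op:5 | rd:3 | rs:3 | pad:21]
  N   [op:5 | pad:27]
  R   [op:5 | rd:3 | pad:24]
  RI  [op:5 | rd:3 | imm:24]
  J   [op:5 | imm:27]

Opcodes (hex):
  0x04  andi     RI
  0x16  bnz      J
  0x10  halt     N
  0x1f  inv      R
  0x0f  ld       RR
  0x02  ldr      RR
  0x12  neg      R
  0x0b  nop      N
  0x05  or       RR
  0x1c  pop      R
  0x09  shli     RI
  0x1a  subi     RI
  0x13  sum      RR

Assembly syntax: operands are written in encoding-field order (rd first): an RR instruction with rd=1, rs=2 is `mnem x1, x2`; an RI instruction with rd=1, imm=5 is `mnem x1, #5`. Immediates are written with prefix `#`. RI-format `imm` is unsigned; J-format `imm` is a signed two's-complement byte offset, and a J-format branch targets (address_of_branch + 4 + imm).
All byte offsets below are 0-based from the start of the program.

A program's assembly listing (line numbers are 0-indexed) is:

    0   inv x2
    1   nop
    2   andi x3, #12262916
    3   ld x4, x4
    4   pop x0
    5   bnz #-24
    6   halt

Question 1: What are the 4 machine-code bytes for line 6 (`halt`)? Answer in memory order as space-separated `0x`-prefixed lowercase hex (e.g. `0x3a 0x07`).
6. halt fields op=0x10:5|pad=0:27 → word 80000000h → 80 00 00 00

0x80 0x00 0x00 0x00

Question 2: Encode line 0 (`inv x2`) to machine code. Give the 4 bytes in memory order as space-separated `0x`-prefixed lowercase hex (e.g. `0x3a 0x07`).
0xfa 0x00 0x00 0x00

L0: inv op=0x1f:5|rd=2:3|pad=0:24 ⇒ 0xfa000000 ⇒ big fa 00 00 00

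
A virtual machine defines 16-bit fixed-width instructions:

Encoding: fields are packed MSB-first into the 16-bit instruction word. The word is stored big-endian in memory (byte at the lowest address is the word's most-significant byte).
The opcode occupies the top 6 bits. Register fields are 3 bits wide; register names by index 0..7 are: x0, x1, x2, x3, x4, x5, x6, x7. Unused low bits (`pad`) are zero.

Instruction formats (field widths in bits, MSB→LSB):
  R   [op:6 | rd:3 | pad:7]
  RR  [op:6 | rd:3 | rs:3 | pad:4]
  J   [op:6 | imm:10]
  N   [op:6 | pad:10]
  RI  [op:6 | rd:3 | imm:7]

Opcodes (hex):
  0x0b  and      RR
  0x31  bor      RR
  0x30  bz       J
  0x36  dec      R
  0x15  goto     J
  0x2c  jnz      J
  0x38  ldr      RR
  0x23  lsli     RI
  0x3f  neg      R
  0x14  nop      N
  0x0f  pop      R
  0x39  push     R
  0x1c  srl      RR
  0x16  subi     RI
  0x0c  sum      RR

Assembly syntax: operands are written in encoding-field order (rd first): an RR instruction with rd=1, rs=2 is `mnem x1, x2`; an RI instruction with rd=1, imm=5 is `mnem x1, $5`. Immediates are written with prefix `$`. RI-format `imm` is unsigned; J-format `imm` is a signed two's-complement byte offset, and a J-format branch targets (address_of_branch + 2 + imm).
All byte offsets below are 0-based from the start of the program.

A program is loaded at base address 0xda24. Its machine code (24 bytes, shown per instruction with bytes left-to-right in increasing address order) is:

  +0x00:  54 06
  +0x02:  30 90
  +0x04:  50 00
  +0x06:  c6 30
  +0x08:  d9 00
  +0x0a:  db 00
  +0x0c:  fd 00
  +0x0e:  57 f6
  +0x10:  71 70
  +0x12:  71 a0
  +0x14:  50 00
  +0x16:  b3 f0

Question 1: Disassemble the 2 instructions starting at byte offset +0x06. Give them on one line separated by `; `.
off 0x06: read c6 30 as big → 0xc630
  top 6b → 0x31 → bor [RR]
  rd: (w>>7)&0x7=0x4 → x4
  rs: (w>>4)&0x7=0x3 → x3
off 0x08: read d9 00 as big → 0xd900
  top 6b → 0x36 → dec [R]
  rd: (w>>7)&0x7=0x2 → x2

bor x4, x3; dec x2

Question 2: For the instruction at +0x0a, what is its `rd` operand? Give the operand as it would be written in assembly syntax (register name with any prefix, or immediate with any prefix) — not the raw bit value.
x6

@+0a  big-endian(db 00) = 0xdb00
  top 6b → 0x36 → dec [R]
  rd@[9:7]=0x6 ⇒ x6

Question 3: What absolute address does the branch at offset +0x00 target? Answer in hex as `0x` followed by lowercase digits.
0xda2c

[00] 54 06 → 0x5406
  op=0x5406>>10=0x15 ⇒ goto (J)
  imm@[9:0]=0x6 ⇒ $6
  target = base 0xda24 + off 0x00 + 2 + imm 6 = 0xda2c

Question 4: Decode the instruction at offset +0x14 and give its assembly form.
@+14  big-endian(50 00) = 0x5000
  op=0x5000>>10=0x14 ⇒ nop (N)

nop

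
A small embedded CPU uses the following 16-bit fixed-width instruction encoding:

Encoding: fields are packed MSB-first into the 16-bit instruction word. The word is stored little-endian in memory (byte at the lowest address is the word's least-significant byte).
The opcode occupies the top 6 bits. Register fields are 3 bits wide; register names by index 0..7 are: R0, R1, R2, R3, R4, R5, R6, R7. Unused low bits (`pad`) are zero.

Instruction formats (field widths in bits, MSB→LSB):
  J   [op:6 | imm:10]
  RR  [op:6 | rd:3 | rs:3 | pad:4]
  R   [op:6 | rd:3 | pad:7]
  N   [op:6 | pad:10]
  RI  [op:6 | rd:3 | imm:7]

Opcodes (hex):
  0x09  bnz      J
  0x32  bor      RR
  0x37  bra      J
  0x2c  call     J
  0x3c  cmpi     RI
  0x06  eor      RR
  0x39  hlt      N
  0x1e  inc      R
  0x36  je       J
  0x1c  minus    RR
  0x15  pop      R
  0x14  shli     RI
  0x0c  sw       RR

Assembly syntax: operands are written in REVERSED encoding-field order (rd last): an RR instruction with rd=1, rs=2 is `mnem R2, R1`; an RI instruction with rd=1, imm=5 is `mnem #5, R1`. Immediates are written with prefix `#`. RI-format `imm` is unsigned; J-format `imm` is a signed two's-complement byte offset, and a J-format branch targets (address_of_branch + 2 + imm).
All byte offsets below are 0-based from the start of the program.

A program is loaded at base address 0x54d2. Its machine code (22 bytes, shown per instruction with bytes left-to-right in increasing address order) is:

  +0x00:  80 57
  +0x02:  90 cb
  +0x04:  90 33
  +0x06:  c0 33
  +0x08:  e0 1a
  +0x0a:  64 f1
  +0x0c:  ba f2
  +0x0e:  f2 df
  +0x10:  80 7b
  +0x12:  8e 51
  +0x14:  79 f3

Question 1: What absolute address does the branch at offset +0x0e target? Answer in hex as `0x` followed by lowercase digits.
0x54d4

@+0e  little-endian(f2 df) = 0xdff2
  top 6b → 0x37 → bra [J]
  imm: (w>>0)&0x3ff=0x3f2 (s10→-14) → #-14
  target = base 0x54d2 + off 0x0e + 2 + imm -14 = 0x54d4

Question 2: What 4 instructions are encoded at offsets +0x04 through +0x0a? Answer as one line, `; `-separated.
sw R1, R7; sw R4, R7; eor R6, R5; cmpi #100, R2

off 0x04: read 90 33 as little → 0x3390
  op=0x3390>>10=0xc ⇒ sw (RR)
  rd: (w>>7)&0x7=0x7 → R7
  rs: (w>>4)&0x7=0x1 → R1
off 0x06: read c0 33 as little → 0x33c0
  op=0x33c0>>10=0xc ⇒ sw (RR)
  rd: (w>>7)&0x7=0x7 → R7
  rs: (w>>4)&0x7=0x4 → R4
off 0x08: read e0 1a as little → 0x1ae0
  op=0x1ae0>>10=0x6 ⇒ eor (RR)
  rd: (w>>7)&0x7=0x5 → R5
  rs: (w>>4)&0x7=0x6 → R6
off 0x0a: read 64 f1 as little → 0xf164
  op=0xf164>>10=0x3c ⇒ cmpi (RI)
  rd: (w>>7)&0x7=0x2 → R2
  imm: (w>>0)&0x7f=0x64 → #100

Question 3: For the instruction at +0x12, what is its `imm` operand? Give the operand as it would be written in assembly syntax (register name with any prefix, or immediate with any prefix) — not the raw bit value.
@+12  little-endian(8e 51) = 0x518e
  top 6b → 0x14 → shli [RI]
  rd: (w>>7)&0x7=0x3 → R3
  imm: (w>>0)&0x7f=0xe → #14

#14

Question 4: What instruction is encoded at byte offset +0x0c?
cmpi #58, R5

[0c] ba f2 → 0xf2ba
  op=0xf2ba>>10=0x3c ⇒ cmpi (RI)
  rd@[9:7]=0x5 ⇒ R5
  imm@[6:0]=0x3a ⇒ #58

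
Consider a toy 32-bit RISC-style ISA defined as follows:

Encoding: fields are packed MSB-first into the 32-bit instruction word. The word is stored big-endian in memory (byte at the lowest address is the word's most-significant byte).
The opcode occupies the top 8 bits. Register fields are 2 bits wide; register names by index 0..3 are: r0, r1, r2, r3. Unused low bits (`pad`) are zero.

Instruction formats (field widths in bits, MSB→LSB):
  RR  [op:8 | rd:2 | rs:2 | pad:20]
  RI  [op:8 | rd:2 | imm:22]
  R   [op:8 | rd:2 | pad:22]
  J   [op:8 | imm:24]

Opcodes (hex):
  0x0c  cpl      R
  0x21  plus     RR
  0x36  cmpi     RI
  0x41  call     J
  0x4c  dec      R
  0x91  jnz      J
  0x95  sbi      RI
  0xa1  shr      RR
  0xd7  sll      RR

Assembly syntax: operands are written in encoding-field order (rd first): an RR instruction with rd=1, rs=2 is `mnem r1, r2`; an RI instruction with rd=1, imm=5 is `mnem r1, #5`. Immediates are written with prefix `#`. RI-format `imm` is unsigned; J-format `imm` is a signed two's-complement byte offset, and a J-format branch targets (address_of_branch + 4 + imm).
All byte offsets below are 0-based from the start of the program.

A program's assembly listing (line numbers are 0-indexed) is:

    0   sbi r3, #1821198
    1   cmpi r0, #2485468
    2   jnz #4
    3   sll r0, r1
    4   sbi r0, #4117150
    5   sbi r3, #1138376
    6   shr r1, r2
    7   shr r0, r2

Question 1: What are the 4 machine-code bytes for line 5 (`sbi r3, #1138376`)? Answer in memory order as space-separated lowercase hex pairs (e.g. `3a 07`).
95 d1 5e c8

L5: sbi op=0x95:8|rd=3:2|imm=1138376:22 ⇒ 0x95d15ec8 ⇒ big 95 d1 5e c8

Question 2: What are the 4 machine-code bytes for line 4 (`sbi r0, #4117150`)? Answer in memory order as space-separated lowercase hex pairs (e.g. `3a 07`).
L4: sbi op=0x95:8|rd=0:2|imm=4117150:22 ⇒ 0x953ed29e ⇒ big 95 3e d2 9e

95 3e d2 9e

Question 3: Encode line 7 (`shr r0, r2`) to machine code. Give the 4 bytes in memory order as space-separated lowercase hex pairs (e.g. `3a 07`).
7. shr fields op=0xa1:8|rd=0:2|rs=2:2|pad=0:20 → word a1200000h → a1 20 00 00

a1 20 00 00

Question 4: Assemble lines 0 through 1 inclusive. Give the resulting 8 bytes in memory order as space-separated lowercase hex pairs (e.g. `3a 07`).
95 db ca 0e 36 25 ec dc

L0: sbi op=0x95:8|rd=3:2|imm=1821198:22 ⇒ 0x95dbca0e ⇒ big 95 db ca 0e
L1: cmpi op=0x36:8|rd=0:2|imm=2485468:22 ⇒ 0x3625ecdc ⇒ big 36 25 ec dc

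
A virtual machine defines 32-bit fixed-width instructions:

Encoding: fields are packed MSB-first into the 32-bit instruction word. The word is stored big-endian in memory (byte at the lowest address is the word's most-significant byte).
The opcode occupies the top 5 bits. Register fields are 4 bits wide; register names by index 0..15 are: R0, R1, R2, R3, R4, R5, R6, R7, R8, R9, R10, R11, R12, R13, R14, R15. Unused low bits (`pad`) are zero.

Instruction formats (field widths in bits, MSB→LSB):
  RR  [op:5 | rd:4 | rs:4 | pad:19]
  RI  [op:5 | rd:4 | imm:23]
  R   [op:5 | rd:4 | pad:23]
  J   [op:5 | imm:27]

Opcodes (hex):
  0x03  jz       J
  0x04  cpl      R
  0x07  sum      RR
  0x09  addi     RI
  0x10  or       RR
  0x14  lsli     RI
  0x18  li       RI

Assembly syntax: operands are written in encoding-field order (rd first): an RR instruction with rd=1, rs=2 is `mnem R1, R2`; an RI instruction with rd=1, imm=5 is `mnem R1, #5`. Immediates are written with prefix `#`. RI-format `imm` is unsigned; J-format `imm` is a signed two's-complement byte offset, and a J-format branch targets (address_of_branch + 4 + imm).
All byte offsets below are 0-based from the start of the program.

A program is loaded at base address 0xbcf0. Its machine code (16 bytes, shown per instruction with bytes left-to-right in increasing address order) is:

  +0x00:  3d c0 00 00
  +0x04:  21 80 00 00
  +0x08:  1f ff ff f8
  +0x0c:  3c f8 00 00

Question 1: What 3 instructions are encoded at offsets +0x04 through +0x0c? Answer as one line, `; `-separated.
cpl R3; jz #-8; sum R9, R15

[04] 21 80 00 00 → 0x21800000
  opcode bits[31:27]=0x4: cpl/R
  [26:23] rd=3 = R3
[08] 1f ff ff f8 → 0x1ffffff8
  opcode bits[31:27]=0x3: jz/J
  [26:0] imm=134217720 (s27→-8) = #-8
[0c] 3c f8 00 00 → 0x3cf80000
  opcode bits[31:27]=0x7: sum/RR
  [26:23] rd=9 = R9
  [22:19] rs=15 = R15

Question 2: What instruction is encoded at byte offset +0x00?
@+00  big-endian(3d c0 00 00) = 0x3dc00000
  op=0x3dc00000>>27=0x7 ⇒ sum (RR)
  rd@[26:23]=0xb ⇒ R11
  rs@[22:19]=0x8 ⇒ R8

sum R11, R8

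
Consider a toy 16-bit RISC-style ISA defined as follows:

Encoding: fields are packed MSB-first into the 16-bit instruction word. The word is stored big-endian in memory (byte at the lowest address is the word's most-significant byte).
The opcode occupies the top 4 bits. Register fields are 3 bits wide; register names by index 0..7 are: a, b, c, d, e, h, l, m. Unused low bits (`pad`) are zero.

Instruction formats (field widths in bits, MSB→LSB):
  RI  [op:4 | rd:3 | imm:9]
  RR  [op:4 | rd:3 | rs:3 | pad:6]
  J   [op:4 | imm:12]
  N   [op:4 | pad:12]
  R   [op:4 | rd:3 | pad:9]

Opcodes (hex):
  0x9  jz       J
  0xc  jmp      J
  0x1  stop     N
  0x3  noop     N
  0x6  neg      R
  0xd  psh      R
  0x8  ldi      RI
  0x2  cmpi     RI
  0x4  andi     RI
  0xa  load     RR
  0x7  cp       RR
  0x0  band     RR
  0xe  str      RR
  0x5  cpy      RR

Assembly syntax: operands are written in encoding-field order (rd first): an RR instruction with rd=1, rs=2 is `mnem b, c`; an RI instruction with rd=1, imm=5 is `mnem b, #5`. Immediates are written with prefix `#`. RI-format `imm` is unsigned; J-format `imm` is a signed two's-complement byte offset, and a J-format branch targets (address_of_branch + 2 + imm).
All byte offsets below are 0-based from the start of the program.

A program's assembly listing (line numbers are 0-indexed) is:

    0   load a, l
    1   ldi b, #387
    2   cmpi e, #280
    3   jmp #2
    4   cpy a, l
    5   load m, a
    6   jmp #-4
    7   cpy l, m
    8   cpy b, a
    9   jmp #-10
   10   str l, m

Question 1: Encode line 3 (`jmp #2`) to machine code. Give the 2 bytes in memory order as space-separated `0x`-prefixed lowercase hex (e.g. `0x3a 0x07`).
L3: jmp op=0xc:4|imm=2:12 ⇒ 0xc002 ⇒ big c0 02

0xc0 0x02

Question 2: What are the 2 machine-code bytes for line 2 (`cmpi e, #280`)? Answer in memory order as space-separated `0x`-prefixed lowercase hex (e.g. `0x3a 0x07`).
0x29 0x18

L2: cmpi op=0x2:4|rd=4:3|imm=280:9 ⇒ 0x2918 ⇒ big 29 18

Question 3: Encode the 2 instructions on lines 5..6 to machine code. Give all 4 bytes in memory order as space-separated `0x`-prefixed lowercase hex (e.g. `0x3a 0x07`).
L5: load op=0xa:4|rd=7:3|rs=0:3|pad=0:6 ⇒ 0xae00 ⇒ big ae 00
L6: jmp op=0xc:4|imm=-4:12 ⇒ 0xcffc ⇒ big cf fc

0xae 0x00 0xcf 0xfc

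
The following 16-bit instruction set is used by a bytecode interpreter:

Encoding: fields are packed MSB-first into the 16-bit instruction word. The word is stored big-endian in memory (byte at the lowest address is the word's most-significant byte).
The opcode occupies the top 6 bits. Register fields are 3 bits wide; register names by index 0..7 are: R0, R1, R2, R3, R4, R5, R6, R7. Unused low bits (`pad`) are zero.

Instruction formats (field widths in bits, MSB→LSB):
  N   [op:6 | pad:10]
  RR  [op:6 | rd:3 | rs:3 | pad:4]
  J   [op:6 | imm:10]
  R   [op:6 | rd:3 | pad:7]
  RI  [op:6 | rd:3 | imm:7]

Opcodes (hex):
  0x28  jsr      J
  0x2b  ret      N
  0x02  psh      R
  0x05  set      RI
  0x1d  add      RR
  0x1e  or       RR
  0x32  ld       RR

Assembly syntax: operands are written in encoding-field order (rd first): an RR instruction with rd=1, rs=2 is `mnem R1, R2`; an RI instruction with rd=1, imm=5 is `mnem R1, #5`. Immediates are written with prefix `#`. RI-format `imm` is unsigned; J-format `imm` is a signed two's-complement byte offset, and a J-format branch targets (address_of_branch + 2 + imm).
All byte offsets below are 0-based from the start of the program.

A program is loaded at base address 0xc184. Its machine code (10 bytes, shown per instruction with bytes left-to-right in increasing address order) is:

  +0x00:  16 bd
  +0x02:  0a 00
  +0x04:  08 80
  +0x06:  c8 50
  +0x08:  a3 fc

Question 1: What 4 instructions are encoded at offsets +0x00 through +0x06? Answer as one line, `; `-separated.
set R5, #61; psh R4; psh R1; ld R0, R5

off 0x00: read 16 bd as big → 0x16bd
  top 6b → 0x5 → set [RI]
  rd@[9:7]=0x5 ⇒ R5
  imm@[6:0]=0x3d ⇒ #61
off 0x02: read 0a 00 as big → 0x0a00
  top 6b → 0x2 → psh [R]
  rd@[9:7]=0x4 ⇒ R4
off 0x04: read 08 80 as big → 0x0880
  top 6b → 0x2 → psh [R]
  rd@[9:7]=0x1 ⇒ R1
off 0x06: read c8 50 as big → 0xc850
  top 6b → 0x32 → ld [RR]
  rd@[9:7]=0x0 ⇒ R0
  rs@[6:4]=0x5 ⇒ R5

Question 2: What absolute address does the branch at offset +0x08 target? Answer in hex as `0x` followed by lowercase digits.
+0x08: a3 fc ⇒ word 0xa3fc (big)
  opcode bits[15:10]=0x28: jsr/J
  imm: (w>>0)&0x3ff=0x3fc (s10→-4) → #-4
  target = base 0xc184 + off 0x08 + 2 + imm -4 = 0xc18a

0xc18a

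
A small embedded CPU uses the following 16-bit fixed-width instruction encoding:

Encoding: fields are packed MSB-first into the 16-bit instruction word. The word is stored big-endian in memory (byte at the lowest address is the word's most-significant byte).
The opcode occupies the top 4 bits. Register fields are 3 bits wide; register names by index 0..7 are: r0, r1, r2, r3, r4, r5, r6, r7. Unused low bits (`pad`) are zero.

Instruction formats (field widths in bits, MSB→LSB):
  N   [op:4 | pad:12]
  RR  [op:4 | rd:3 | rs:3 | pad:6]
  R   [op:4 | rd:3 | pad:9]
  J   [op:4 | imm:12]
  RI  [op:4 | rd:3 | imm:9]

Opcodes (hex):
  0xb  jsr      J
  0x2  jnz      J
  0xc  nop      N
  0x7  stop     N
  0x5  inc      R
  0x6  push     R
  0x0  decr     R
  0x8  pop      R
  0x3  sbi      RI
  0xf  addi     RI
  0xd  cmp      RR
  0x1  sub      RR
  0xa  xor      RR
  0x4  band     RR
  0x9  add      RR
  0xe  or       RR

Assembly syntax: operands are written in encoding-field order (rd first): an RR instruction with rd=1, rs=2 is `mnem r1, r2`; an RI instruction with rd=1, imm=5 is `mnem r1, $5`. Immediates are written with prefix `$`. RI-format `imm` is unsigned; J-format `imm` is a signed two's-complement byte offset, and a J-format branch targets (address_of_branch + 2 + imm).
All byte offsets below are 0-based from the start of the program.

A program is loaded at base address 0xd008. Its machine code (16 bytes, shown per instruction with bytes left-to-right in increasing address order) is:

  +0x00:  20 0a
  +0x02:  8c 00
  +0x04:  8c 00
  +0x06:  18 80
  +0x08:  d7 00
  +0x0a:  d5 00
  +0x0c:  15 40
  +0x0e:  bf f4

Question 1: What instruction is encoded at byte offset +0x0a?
off 0x0a: read d5 00 as big → 0xd500
  top 4b → 0xd → cmp [RR]
  rd: (w>>9)&0x7=0x2 → r2
  rs: (w>>6)&0x7=0x4 → r4

cmp r2, r4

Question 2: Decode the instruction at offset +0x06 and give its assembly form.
sub r4, r2

[06] 18 80 → 0x1880
  op=0x1880>>12=0x1 ⇒ sub (RR)
  rd@[11:9]=0x4 ⇒ r4
  rs@[8:6]=0x2 ⇒ r2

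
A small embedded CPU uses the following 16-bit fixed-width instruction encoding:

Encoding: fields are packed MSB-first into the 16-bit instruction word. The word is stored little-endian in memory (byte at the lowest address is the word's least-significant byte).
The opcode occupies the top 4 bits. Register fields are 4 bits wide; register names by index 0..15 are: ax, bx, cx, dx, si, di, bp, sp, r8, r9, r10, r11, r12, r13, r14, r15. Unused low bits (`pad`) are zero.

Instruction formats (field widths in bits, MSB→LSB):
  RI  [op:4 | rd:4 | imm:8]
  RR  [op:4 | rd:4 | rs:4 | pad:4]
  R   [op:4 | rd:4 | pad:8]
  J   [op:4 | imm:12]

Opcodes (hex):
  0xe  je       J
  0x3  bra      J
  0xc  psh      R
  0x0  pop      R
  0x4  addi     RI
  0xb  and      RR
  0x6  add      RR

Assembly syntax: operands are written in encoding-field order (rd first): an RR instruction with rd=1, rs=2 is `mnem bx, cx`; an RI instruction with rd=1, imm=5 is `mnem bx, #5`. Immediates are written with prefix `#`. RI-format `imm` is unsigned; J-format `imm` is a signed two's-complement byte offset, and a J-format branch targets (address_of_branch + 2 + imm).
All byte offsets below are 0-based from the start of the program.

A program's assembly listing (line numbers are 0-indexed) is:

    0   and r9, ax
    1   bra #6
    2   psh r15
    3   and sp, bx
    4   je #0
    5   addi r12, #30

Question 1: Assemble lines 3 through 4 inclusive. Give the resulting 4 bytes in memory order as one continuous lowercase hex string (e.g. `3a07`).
10b700e0

line 3 (and): pack op=0xb:4|rd=7:4|rs=1:4|pad=0:4 = 0xb710; little→ 10 b7
line 4 (je): pack op=0xe:4|imm=0:12 = 0xe000; little→ 00 e0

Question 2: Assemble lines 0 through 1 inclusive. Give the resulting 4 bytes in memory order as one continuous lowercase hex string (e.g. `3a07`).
00b90630

line 0 (and): pack op=0xb:4|rd=9:4|rs=0:4|pad=0:4 = 0xb900; little→ 00 b9
line 1 (bra): pack op=0x3:4|imm=6:12 = 0x3006; little→ 06 30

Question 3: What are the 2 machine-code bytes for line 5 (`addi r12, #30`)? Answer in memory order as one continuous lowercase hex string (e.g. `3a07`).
1e4c

L5: addi op=0x4:4|rd=12:4|imm=30:8 ⇒ 0x4c1e ⇒ little 1e 4c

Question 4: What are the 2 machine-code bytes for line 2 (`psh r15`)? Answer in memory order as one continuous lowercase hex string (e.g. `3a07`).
00cf

2. psh fields op=0xc:4|rd=15:4|pad=0:8 → word cf00h → 00 cf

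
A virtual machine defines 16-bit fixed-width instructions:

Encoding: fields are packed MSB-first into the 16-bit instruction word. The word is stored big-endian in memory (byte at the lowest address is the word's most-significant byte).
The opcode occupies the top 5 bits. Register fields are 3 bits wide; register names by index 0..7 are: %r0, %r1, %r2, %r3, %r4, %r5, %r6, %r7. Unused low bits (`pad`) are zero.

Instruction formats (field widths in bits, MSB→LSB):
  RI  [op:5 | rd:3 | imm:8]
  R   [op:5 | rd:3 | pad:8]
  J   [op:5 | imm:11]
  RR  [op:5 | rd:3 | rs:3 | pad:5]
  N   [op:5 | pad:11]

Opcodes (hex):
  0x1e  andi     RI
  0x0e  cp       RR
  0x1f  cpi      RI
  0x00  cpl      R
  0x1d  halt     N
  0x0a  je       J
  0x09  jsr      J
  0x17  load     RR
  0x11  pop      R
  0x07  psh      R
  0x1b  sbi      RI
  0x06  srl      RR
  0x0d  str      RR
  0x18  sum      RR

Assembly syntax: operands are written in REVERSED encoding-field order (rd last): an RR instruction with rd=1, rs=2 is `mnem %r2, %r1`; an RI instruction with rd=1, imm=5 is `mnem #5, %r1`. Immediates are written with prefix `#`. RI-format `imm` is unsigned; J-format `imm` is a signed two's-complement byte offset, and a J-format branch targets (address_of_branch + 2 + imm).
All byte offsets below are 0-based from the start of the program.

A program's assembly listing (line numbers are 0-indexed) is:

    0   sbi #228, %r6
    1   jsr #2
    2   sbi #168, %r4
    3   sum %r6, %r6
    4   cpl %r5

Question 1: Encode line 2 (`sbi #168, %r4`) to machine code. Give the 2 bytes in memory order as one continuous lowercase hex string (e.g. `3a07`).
2. sbi fields op=0x1b:5|rd=4:3|imm=168:8 → word dca8h → dc a8

dca8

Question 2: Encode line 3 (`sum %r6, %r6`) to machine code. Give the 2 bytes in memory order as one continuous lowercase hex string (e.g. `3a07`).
3. sum fields op=0x18:5|rd=6:3|rs=6:3|pad=0:5 → word c6c0h → c6 c0

c6c0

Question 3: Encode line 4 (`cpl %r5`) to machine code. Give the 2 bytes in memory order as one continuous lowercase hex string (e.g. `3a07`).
4. cpl fields op=0x0:5|rd=5:3|pad=0:8 → word 0500h → 05 00

0500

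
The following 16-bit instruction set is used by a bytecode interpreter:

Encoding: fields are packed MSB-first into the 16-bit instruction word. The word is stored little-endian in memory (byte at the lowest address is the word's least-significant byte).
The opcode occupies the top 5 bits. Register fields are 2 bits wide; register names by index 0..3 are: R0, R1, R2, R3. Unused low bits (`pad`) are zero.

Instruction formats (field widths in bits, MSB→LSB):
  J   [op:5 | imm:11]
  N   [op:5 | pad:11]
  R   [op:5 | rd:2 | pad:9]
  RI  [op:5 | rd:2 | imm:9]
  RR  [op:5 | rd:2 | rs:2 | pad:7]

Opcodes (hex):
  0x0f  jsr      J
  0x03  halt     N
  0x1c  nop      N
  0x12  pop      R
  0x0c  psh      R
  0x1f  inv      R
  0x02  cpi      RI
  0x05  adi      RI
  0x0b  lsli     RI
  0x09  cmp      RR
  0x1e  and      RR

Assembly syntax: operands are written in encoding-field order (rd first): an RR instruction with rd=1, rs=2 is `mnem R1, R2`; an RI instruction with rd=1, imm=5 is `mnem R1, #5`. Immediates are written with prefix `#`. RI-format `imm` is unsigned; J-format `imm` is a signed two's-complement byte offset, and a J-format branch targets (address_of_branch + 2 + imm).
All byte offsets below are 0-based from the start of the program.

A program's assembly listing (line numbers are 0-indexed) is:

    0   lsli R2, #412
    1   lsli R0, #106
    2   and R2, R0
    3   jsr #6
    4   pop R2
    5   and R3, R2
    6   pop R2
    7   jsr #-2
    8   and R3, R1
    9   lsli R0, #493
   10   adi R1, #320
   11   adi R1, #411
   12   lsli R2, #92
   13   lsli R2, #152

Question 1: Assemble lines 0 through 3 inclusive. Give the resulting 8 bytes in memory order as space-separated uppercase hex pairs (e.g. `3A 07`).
0. lsli fields op=0xb:5|rd=2:2|imm=412:9 → word 5d9ch → 9c 5d
1. lsli fields op=0xb:5|rd=0:2|imm=106:9 → word 586ah → 6a 58
2. and fields op=0x1e:5|rd=2:2|rs=0:2|pad=0:7 → word f400h → 00 f4
3. jsr fields op=0xf:5|imm=6:11 → word 7806h → 06 78

9C 5D 6A 58 00 F4 06 78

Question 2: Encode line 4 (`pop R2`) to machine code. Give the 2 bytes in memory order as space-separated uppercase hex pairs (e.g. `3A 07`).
L4: pop op=0x12:5|rd=2:2|pad=0:9 ⇒ 0x9400 ⇒ little 00 94

00 94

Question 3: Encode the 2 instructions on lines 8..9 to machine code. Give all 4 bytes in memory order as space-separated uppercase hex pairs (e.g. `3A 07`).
8. and fields op=0x1e:5|rd=3:2|rs=1:2|pad=0:7 → word f680h → 80 f6
9. lsli fields op=0xb:5|rd=0:2|imm=493:9 → word 59edh → ed 59

80 F6 ED 59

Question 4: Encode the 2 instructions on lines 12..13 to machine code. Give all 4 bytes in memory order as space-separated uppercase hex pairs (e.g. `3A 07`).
5C 5C 98 5C

line 12 (lsli): pack op=0xb:5|rd=2:2|imm=92:9 = 0x5c5c; little→ 5c 5c
line 13 (lsli): pack op=0xb:5|rd=2:2|imm=152:9 = 0x5c98; little→ 98 5c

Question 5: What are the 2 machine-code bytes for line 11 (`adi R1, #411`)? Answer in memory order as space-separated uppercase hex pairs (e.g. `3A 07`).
line 11 (adi): pack op=0x5:5|rd=1:2|imm=411:9 = 0x2b9b; little→ 9b 2b

9B 2B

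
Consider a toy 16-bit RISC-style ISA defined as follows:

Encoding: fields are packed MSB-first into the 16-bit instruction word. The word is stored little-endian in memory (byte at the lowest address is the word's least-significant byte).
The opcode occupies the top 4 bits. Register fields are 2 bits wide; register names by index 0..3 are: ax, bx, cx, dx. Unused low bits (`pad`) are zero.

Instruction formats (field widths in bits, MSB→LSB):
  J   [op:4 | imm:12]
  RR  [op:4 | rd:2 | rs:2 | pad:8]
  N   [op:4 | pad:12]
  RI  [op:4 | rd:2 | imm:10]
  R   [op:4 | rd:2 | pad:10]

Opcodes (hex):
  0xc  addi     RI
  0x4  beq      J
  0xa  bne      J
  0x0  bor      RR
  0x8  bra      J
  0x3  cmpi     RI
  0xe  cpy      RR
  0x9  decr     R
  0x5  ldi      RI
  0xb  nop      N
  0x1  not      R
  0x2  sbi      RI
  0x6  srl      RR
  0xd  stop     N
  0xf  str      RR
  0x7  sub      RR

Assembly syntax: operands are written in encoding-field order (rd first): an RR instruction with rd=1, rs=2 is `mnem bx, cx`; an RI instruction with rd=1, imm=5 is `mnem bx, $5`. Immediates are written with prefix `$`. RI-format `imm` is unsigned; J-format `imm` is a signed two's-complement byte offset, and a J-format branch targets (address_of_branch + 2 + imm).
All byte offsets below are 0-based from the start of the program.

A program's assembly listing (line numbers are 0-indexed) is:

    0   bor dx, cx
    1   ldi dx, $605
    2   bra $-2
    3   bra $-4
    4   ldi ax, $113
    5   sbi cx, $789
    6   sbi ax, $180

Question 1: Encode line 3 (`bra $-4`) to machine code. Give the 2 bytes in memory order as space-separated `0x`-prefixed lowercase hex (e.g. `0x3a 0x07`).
line 3 (bra): pack op=0x8:4|imm=-4:12 = 0x8ffc; little→ fc 8f

0xfc 0x8f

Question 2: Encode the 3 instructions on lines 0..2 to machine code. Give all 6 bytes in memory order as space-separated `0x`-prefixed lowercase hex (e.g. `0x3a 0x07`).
L0: bor op=0x0:4|rd=3:2|rs=2:2|pad=0:8 ⇒ 0x0e00 ⇒ little 00 0e
L1: ldi op=0x5:4|rd=3:2|imm=605:10 ⇒ 0x5e5d ⇒ little 5d 5e
L2: bra op=0x8:4|imm=-2:12 ⇒ 0x8ffe ⇒ little fe 8f

0x00 0x0e 0x5d 0x5e 0xfe 0x8f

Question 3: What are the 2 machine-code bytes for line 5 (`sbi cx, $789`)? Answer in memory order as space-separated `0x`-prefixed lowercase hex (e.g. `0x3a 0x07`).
0x15 0x2b

5. sbi fields op=0x2:4|rd=2:2|imm=789:10 → word 2b15h → 15 2b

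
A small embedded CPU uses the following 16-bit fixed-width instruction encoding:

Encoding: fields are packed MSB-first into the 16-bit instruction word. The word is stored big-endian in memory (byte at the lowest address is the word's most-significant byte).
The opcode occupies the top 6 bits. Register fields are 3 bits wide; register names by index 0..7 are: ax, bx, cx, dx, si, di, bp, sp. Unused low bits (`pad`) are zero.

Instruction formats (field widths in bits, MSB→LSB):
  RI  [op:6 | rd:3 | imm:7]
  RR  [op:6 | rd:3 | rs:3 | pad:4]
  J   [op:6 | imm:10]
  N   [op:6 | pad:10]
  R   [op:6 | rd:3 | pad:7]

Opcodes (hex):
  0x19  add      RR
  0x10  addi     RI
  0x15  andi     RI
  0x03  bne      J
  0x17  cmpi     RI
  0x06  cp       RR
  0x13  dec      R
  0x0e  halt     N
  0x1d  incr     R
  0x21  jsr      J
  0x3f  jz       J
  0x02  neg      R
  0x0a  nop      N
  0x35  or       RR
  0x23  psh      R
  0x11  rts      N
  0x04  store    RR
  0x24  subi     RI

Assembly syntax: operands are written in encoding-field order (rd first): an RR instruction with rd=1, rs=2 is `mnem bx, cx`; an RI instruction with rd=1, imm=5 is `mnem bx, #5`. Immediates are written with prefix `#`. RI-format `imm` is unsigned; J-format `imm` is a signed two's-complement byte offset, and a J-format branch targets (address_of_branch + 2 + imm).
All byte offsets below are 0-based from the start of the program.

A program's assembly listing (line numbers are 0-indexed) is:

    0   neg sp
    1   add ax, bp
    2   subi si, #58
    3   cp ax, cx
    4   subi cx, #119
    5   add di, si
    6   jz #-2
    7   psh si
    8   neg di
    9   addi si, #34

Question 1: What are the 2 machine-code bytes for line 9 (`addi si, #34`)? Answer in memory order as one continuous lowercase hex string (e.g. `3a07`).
9. addi fields op=0x10:6|rd=4:3|imm=34:7 → word 4222h → 42 22

4222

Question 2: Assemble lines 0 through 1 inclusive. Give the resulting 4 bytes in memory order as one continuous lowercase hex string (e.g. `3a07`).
0b806460

line 0 (neg): pack op=0x2:6|rd=7:3|pad=0:7 = 0x0b80; big→ 0b 80
line 1 (add): pack op=0x19:6|rd=0:3|rs=6:3|pad=0:4 = 0x6460; big→ 64 60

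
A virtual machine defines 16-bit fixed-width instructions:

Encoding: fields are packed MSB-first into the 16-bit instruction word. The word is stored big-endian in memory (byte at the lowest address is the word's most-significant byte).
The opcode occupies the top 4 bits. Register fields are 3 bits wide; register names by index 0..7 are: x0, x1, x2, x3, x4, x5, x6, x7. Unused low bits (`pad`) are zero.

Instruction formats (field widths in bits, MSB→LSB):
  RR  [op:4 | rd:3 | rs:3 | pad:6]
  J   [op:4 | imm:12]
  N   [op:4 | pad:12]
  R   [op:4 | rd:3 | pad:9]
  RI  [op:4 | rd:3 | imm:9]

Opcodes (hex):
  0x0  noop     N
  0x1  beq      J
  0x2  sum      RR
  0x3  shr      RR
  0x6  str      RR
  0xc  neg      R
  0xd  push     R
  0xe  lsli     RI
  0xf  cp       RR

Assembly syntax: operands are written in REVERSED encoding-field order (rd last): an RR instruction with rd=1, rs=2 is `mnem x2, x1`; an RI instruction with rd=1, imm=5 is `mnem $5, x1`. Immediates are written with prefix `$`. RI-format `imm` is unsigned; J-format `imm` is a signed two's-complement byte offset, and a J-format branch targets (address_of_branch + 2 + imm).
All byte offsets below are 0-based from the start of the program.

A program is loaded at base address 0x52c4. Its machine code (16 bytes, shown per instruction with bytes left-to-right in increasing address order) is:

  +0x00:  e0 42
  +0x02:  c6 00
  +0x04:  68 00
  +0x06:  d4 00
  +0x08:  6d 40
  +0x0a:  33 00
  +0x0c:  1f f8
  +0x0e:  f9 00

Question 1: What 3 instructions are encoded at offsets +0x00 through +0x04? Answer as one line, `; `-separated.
lsli $66, x0; neg x3; str x0, x4

off 0x00: read e0 42 as big → 0xe042
  opcode bits[15:12]=0xe: lsli/RI
  rd@[11:9]=0x0 ⇒ x0
  imm@[8:0]=0x42 ⇒ $66
off 0x02: read c6 00 as big → 0xc600
  opcode bits[15:12]=0xc: neg/R
  rd@[11:9]=0x3 ⇒ x3
off 0x04: read 68 00 as big → 0x6800
  opcode bits[15:12]=0x6: str/RR
  rd@[11:9]=0x4 ⇒ x4
  rs@[8:6]=0x0 ⇒ x0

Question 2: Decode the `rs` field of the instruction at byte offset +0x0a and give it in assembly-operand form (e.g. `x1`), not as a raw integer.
x4

@+0a  big-endian(33 00) = 0x3300
  op=0x3300>>12=0x3 ⇒ shr (RR)
  rd@[11:9]=0x1 ⇒ x1
  rs@[8:6]=0x4 ⇒ x4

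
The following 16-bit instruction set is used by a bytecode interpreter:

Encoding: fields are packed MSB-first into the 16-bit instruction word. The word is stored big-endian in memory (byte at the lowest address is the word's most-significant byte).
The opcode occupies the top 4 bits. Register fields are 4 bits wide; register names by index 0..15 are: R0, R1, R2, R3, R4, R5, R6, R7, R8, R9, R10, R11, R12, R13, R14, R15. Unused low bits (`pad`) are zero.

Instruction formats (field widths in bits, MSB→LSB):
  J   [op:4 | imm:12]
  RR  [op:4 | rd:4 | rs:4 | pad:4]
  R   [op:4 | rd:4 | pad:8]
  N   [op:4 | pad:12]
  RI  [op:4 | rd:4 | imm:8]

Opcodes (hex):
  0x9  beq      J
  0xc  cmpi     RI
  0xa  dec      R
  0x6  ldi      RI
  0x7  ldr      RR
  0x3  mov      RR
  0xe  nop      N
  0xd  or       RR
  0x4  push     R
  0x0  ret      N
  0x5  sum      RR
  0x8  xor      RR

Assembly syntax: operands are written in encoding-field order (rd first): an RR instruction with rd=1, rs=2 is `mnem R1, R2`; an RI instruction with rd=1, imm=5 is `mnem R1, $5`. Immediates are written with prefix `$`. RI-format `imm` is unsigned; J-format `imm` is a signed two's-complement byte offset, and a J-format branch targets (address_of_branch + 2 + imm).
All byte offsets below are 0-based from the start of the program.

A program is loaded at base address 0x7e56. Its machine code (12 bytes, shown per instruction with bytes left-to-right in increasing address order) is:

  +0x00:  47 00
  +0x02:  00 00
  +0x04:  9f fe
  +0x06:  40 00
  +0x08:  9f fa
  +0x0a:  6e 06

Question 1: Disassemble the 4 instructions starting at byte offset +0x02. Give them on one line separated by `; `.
ret; beq $-2; push R0; beq $-6

+0x02: 00 00 ⇒ word 0x0000 (big)
  opcode bits[15:12]=0x0: ret/N
+0x04: 9f fe ⇒ word 0x9ffe (big)
  opcode bits[15:12]=0x9: beq/J
  imm@[11:0]=0xffe (s12→-2) ⇒ $-2
+0x06: 40 00 ⇒ word 0x4000 (big)
  opcode bits[15:12]=0x4: push/R
  rd@[11:8]=0x0 ⇒ R0
+0x08: 9f fa ⇒ word 0x9ffa (big)
  opcode bits[15:12]=0x9: beq/J
  imm@[11:0]=0xffa (s12→-6) ⇒ $-6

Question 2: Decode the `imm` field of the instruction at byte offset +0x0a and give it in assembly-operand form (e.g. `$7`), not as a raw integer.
$6

off 0x0a: read 6e 06 as big → 0x6e06
  opcode bits[15:12]=0x6: ldi/RI
  rd@[11:8]=0xe ⇒ R14
  imm@[7:0]=0x6 ⇒ $6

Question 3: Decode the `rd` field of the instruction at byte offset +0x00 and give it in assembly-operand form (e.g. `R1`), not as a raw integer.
R7

+0x00: 47 00 ⇒ word 0x4700 (big)
  top 4b → 0x4 → push [R]
  rd@[11:8]=0x7 ⇒ R7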